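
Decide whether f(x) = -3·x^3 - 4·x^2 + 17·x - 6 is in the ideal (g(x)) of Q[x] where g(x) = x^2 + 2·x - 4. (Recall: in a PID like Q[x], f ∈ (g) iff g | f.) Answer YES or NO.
NO

In Q[x] the ideal (g) consists of all multiples of g, so f ∈ (g) iff g | f, i.e. iff the remainder of f on division by g is 0. Divide f by g (g is monic, so eliminate the leading term of the running remainder at each step):
  leading term -3·x^3: subtract (-3·x)·g(x) = -3·x^3 - 6·x^2 + 12·x, leaving 2·x^2 + 5·x - 6
  leading term 2·x^2: subtract (2)·g(x) = 2·x^2 + 4·x - 8, leaving x + 2
The remainder r(x) = x + 2 ≠ 0 (and deg r < deg g), so g ∤ f, i.e. f ∉ (g).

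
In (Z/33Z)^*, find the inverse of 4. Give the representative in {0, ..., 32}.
Apply the extended Euclidean algorithm to (33, 4), tracking rows (r, s, t) with s·33 + t·4 = r. Each division r_prev = q·r_cur + r_new produces the new row as (previous row) − q·(current row):
  row A: (33, 1, 0)   [1·33 + 0·4 = 33]
  row B: (4, 0, 1)   [0·33 + 1·4 = 4]
  33 = 8·4 + 1   → row C = row A − 8·row B = (1, 1, −8)   [check: 1·33 − 8·4 = 1]
  4 = 4·1 + 0   → remainder 0, stop. gcd = 1 (last nonzero row C).
The gcd is 1, so 4 is invertible mod 33. The last nonzero row gives 1·33 − 8·4 = 1, so t = −8. So 4^(−1) ≡ −8 ≡ 25 (mod 33). Verify: 4 · 25 = 100 ≡ 1 (mod 33). ✓

Final answer: 4^(−1) ≡ 25 (mod 33)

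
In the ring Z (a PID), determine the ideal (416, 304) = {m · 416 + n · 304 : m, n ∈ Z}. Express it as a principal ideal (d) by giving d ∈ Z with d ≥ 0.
(416, 304) = (16); d = 16

In the PID Z, (a, b) is generated by gcd(a, b). Compute gcd(416, 304) with the extended Euclidean algorithm, tracking rows (r, s, t) with s·416 + t·304 = r:
  row A: (416, 1, 0)   [1·416 + 0·304 = 416]
  row B: (304, 0, 1)   [0·416 + 1·304 = 304]
  416 = 1·304 + 112   → row C = row A − 1·row B = (112, 1, −1)   [check: 1·416 − 1·304 = 112]
  304 = 2·112 + 80   → row D = row B − 2·row C = (80, −2, 3)   [check: −2·416 + 3·304 = 80]
  112 = 1·80 + 32   → row E = row C − 1·row D = (32, 3, −4)   [check: 3·416 − 4·304 = 32]
  80 = 2·32 + 16   → row F = row D − 2·row E = (16, −8, 11)   [check: −8·416 + 11·304 = 16]
  32 = 2·16 + 0   → remainder 0, stop. gcd = 16 (last nonzero row F).
So gcd(416, 304) = 16, with Bézout identity −8·416 + 11·304 = 16. Containment (⊇): the Bézout identity exhibits 16 as an element of (416, 304), giving (16) ⊆ (416, 304). Containment (⊆): since 16 | 416 and 16 | 304 (416 = 16·26, 304 = 16·19), every Z-linear combination of 416 and 304 is divisible by 16, so (416, 304) ⊆ (16). Therefore (416, 304) = (16), d = 16.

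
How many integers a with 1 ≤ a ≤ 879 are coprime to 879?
584

The number of a ∈ {1, ..., 879} with gcd(a, 879) = 1 is by definition Euler's totient φ(879). φ is multiplicative, with φ(p^e) = p^e − p^(e−1). Factorise 879 = 3 · 293. Then
  φ(879) = (3 − 1) · (293 − 1) = 2 · 292 = 584.
So there are 584 such integers.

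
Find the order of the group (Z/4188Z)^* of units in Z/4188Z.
|(Z/4188Z)^*| = 1392

(Z/4188Z)^* consists of the classes a with gcd(a, 4188) = 1, so its order is φ(4188). φ is multiplicative, with φ(p^e) = p^e − p^(e−1). Factorise 4188 = 2^2 · 3 · 349. Then
  φ(4188) = (2^2 − 2^1) · (3 − 1) · (349 − 1) = 2 · 2 · 348 = 1392.
Thus |(Z/4188Z)^*| = 1392.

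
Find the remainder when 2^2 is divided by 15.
4

Use repeated squaring. Binary(2) = 10. Walk through the bits of the exponent 2 left-to-right: at each bit after the leading one, square the running value, then multiply by 2 if the bit is 1 (always reducing mod 15):
  bit 1 = 1 (leading): start with 2.
  bit 2 = 0: square 2^2 = 4 (mod 15).
Final value: 2^2 ≡ 4 (mod 15).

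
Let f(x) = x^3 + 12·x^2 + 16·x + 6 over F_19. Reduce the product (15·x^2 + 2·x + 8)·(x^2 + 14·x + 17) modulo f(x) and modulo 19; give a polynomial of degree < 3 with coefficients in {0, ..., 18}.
Multiply as integer polynomials: a · b = 15·x^4 + 212·x^3 + 291·x^2 + 146·x + 136. Reducing coefficients mod 19: a · b ≡ 15·x^4 + 3·x^3 + 6·x^2 + 13·x + 3. Now divide by f(x) = x^3 + 12·x^2 + 16·x + 6 in F_19[x], eliminating the leading term at each step:
  leading term 15·x^4: subtract (15·x)·f(x) = 15·x^4 + 9·x^3 + 12·x^2 + 14·x, leaving 13·x^3 + 13·x^2 + 18·x + 3 (coefficients mod 19)
  leading term 13·x^3: subtract (13)·f(x) = 13·x^3 + 4·x^2 + 18·x + 2, leaving 9·x^2 + 1 (coefficients mod 19)
The degree is now < 3, so this is the remainder. Hence a · b ≡ 9·x^2 + 1 in F_19[x]/(f).

Final answer: a · b ≡ 9·x^2 + 1 (mod f(x))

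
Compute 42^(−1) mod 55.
Apply the extended Euclidean algorithm to (55, 42), tracking rows (r, s, t) with s·55 + t·42 = r. Each division r_prev = q·r_cur + r_new produces the new row as (previous row) − q·(current row):
  row A: (55, 1, 0)   [1·55 + 0·42 = 55]
  row B: (42, 0, 1)   [0·55 + 1·42 = 42]
  55 = 1·42 + 13   → row C = row A − 1·row B = (13, 1, −1)   [check: 1·55 − 1·42 = 13]
  42 = 3·13 + 3   → row D = row B − 3·row C = (3, −3, 4)   [check: −3·55 + 4·42 = 3]
  13 = 4·3 + 1   → row E = row C − 4·row D = (1, 13, −17)   [check: 13·55 − 17·42 = 1]
  3 = 3·1 + 0   → remainder 0, stop. gcd = 1 (last nonzero row E).
The gcd is 1, so 42 is invertible mod 55. The last nonzero row gives 13·55 − 17·42 = 1, so t = −17. So 42^(−1) ≡ −17 ≡ 38 (mod 55). Verify: 42 · 38 = 1596 ≡ 1 (mod 55). ✓

Final answer: 42^(−1) ≡ 38 (mod 55)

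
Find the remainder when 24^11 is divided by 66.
24

Use repeated squaring. Binary(11) = 1011. Walk through the bits of the exponent 11 left-to-right: at each bit after the leading one, square the running value, then multiply by 24 if the bit is 1 (always reducing mod 66):
  bit 1 = 1 (leading): start with 24.
  bit 2 = 0: square 24^2 = 576 ≡ 48 (mod 66).
  bit 3 = 1: square 48^2 = 2304 ≡ 60; bit is 1, so multiply 60·24 = 1440 ≡ 54 (mod 66).
  bit 4 = 1: square 54^2 = 2916 ≡ 12; bit is 1, so multiply 12·24 = 288 ≡ 24 (mod 66).
Final value: 24^11 ≡ 24 (mod 66).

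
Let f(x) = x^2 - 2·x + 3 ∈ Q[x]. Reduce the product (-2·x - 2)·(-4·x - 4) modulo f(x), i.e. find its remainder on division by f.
First multiply in Q[x] without reducing: a · b = 8·x^2 + 16·x + 8. Now divide by f(x) = x^2 - 2·x + 3, eliminating the leading term at each step:
  leading term 8·x^2: subtract (8)·f(x) = 8·x^2 - 16·x + 24, leaving 32·x - 16
The degree is now < 2, so this is the remainder. Hence a · b ≡ 32·x - 16 in Q[x]/(f).

Final answer: a · b ≡ 32·x - 16 (mod f(x))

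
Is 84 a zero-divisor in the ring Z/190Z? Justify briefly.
gcd(84, 190) = 2 > 1, so 84 is not a unit in Z/190Z. In Z/nZ every nonzero non-unit is a zero-divisor: explicitly, take b = 190/gcd = 95 ≠ 0 (mod 190); then 84·95 = 7980 = 42·190, i.e. 84·95 ≡ 0 (mod 190). So 84 is a zero-divisor.

Final answer: YES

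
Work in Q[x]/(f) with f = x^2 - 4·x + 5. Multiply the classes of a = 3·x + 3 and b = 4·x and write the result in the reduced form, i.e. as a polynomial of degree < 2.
a · b ≡ 60·x - 60 (mod f(x))

First multiply in Q[x] without reducing: a · b = 12·x^2 + 12·x. Now divide by f(x) = x^2 - 4·x + 5, eliminating the leading term at each step:
  leading term 12·x^2: subtract (12)·f(x) = 12·x^2 - 48·x + 60, leaving 60·x - 60
The degree is now < 2, so this is the remainder. Hence a · b ≡ 60·x - 60 in Q[x]/(f).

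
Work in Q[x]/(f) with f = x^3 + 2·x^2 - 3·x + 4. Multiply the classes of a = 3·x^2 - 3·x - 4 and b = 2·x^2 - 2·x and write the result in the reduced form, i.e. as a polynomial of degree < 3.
a · b ≡ 64·x^2 - 88·x + 96 (mod f(x))

First multiply in Q[x] without reducing: a · b = 6·x^4 - 12·x^3 - 2·x^2 + 8·x. Now divide by f(x) = x^3 + 2·x^2 - 3·x + 4, eliminating the leading term at each step:
  leading term 6·x^4: subtract (6·x)·f(x) = 6·x^4 + 12·x^3 - 18·x^2 + 24·x, leaving -24·x^3 + 16·x^2 - 16·x
  leading term -24·x^3: subtract (-24)·f(x) = -24·x^3 - 48·x^2 + 72·x - 96, leaving 64·x^2 - 88·x + 96
The degree is now < 3, so this is the remainder. Hence a · b ≡ 64·x^2 - 88·x + 96 in Q[x]/(f).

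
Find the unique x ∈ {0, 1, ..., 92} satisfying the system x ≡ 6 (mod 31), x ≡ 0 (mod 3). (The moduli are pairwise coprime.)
The moduli 31, 3 are pairwise coprime, so by the CRT there is a unique solution mod 31·3 = 93.
Solve by successive substitution. Start with x ≡ 6 (mod 31).
  Combine with x ≡ 0 (mod 3): write x = 6 + 31·t and require 6 + 31·t ≡ 0 (mod 3), i.e. 31·t ≡ 0 − 6 ≡ 0 (mod 3). Since 31^(−1) ≡ 1 (mod 3) (31 ≡ 1 (mod 3)), t ≡ 1·0 ≡ 0 (mod 3). So x ≡ 6 + 31·0 = 6 (mod 93).
Unique solution in [0, 93): x = 6.

Final answer: x ≡ 6 (mod 93); the representative in [0, 93) is 6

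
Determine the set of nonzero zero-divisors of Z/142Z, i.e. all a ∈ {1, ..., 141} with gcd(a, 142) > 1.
An element a ∈ Z/142Z (with a ≠ 0) is a zero-divisor iff gcd(a, 142) > 1 (because a is a unit precisely when gcd(a, n) = 1, and in Z/nZ every nonzero, non-unit element is a zero-divisor). Scan a = 1, ..., 141 and keep those with gcd(a, 142) > 1:
  gcd(2, 142) = 2, gcd(4, 142) = 2, gcd(6, 142) = 2, gcd(8, 142) = 2, gcd(10, 142) = 2, gcd(12, 142) = 2, gcd(14, 142) = 2, gcd(16, 142) = 2, gcd(18, 142) = 2, gcd(20, 142) = 2, gcd(22, 142) = 2, gcd(24, 142) = 2, gcd(26, 142) = 2, gcd(28, 142) = 2, gcd(30, 142) = 2, gcd(32, 142) = 2, gcd(34, 142) = 2, gcd(36, 142) = 2, gcd(38, 142) = 2, gcd(40, 142) = 2, gcd(42, 142) = 2, gcd(44, 142) = 2, gcd(46, 142) = 2, gcd(48, 142) = 2, gcd(50, 142) = 2, gcd(52, 142) = 2, gcd(54, 142) = 2, gcd(56, 142) = 2, gcd(58, 142) = 2, gcd(60, 142) = 2, gcd(62, 142) = 2, gcd(64, 142) = 2, gcd(66, 142) = 2, gcd(68, 142) = 2, gcd(70, 142) = 2, gcd(71, 142) = 71, gcd(72, 142) = 2, gcd(74, 142) = 2, gcd(76, 142) = 2, gcd(78, 142) = 2, gcd(80, 142) = 2, gcd(82, 142) = 2, gcd(84, 142) = 2, gcd(86, 142) = 2, gcd(88, 142) = 2, gcd(90, 142) = 2, gcd(92, 142) = 2, gcd(94, 142) = 2, gcd(96, 142) = 2, gcd(98, 142) = 2, gcd(100, 142) = 2, gcd(102, 142) = 2, gcd(104, 142) = 2, gcd(106, 142) = 2, gcd(108, 142) = 2, gcd(110, 142) = 2, gcd(112, 142) = 2, gcd(114, 142) = 2, gcd(116, 142) = 2, gcd(118, 142) = 2, gcd(120, 142) = 2, gcd(122, 142) = 2, gcd(124, 142) = 2, gcd(126, 142) = 2, gcd(128, 142) = 2, gcd(130, 142) = 2, gcd(132, 142) = 2, gcd(134, 142) = 2, gcd(136, 142) = 2, gcd(138, 142) = 2, gcd(140, 142) = 2.
All other a ∈ {1, ..., 141} have gcd(a, 142) = 1 and are units. So the nonzero zero-divisors are exactly the 71 values of a appearing in this scan.

Final answer: nonzero zero-divisors of Z/142Z = {2, 4, 6, 8, 10, 12, 14, 16, 18, 20, 22, 24, 26, 28, 30, 32, 34, 36, 38, 40, 42, 44, 46, 48, 50, 52, 54, 56, 58, 60, 62, 64, 66, 68, 70, 71, 72, 74, 76, 78, 80, 82, 84, 86, 88, 90, 92, 94, 96, 98, 100, 102, 104, 106, 108, 110, 112, 114, 116, 118, 120, 122, 124, 126, 128, 130, 132, 134, 136, 138, 140}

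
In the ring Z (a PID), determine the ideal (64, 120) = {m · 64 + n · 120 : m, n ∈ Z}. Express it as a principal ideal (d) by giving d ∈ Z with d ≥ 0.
(64, 120) = (8); d = 8

In the PID Z, (a, b) is generated by gcd(a, b). Compute gcd(120, 64) with the extended Euclidean algorithm, tracking rows (r, s, t) with s·120 + t·64 = r:
  row A: (120, 1, 0)   [1·120 + 0·64 = 120]
  row B: (64, 0, 1)   [0·120 + 1·64 = 64]
  120 = 1·64 + 56   → row C = row A − 1·row B = (56, 1, −1)   [check: 1·120 − 1·64 = 56]
  64 = 1·56 + 8   → row D = row B − 1·row C = (8, −1, 2)   [check: −1·120 + 2·64 = 8]
  56 = 7·8 + 0   → remainder 0, stop. gcd = 8 (last nonzero row D).
So gcd(64, 120) = 8, with Bézout identity −1·120 + 2·64 = 8. Containment (⊇): the Bézout identity exhibits 8 as an element of (64, 120), giving (8) ⊆ (64, 120). Containment (⊆): since 8 | 64 and 8 | 120 (64 = 8·8, 120 = 8·15), every Z-linear combination of 64 and 120 is divisible by 8, so (64, 120) ⊆ (8). Therefore (64, 120) = (8), d = 8.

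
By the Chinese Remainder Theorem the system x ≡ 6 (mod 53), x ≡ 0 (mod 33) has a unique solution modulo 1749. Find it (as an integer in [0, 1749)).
x ≡ 165 (mod 1749); the representative in [0, 1749) is 165

The moduli 53, 33 are pairwise coprime, so by the CRT there is a unique solution mod 53·33 = 1749.
Solve by successive substitution. Start with x ≡ 6 (mod 53).
  Combine with x ≡ 0 (mod 33): write x = 6 + 53·t and require 6 + 53·t ≡ 0 (mod 33), i.e. 53·t ≡ 0 − 6 ≡ 27 (mod 33). Since 53^(−1) ≡ 5 (mod 33) (53 ≡ 20 (mod 33)), t ≡ 5·27 ≡ 3 (mod 33). So x ≡ 6 + 53·3 = 165 (mod 1749).
Unique solution in [0, 1749): x = 165.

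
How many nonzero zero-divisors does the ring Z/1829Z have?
In Z/1829Z each nonzero element is either a unit (gcd with 1829 is 1) or a zero-divisor (gcd > 1). The number of units is φ(1829): factorise 1829 = 31 · 59, so φ(1829) = (31 − 1) · (59 − 1) = 30 · 58 = 1740. The nonzero elements number 1829 − 1 = 1828. Hence the nonzero zero-divisors number 1828 − 1740 = 88.

Final answer: Z/1829Z has 88 nonzero zero-divisors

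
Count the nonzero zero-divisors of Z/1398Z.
In Z/1398Z each nonzero element is either a unit (gcd with 1398 is 1) or a zero-divisor (gcd > 1). The number of units is φ(1398): factorise 1398 = 2 · 3 · 233, so φ(1398) = (2 − 1) · (3 − 1) · (233 − 1) = 1 · 2 · 232 = 464. The nonzero elements number 1398 − 1 = 1397. Hence the nonzero zero-divisors number 1397 − 464 = 933.

Final answer: Z/1398Z has 933 nonzero zero-divisors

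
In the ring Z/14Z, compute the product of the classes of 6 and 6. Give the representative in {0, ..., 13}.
Both factors are already reduced mod 14. 6 · 6 = 36. Dividing by 14: 36 = 2·14 + 8. So (6 · 6) mod 14 = 8.

Final answer: 8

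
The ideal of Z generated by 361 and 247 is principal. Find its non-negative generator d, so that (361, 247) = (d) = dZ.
(361, 247) = (19); d = 19

In the PID Z, (a, b) is generated by gcd(a, b). Compute gcd(361, 247) with the extended Euclidean algorithm, tracking rows (r, s, t) with s·361 + t·247 = r:
  row A: (361, 1, 0)   [1·361 + 0·247 = 361]
  row B: (247, 0, 1)   [0·361 + 1·247 = 247]
  361 = 1·247 + 114   → row C = row A − 1·row B = (114, 1, −1)   [check: 1·361 − 1·247 = 114]
  247 = 2·114 + 19   → row D = row B − 2·row C = (19, −2, 3)   [check: −2·361 + 3·247 = 19]
  114 = 6·19 + 0   → remainder 0, stop. gcd = 19 (last nonzero row D).
So gcd(361, 247) = 19, with Bézout identity −2·361 + 3·247 = 19. Containment (⊇): the Bézout identity exhibits 19 as an element of (361, 247), giving (19) ⊆ (361, 247). Containment (⊆): since 19 | 361 and 19 | 247 (361 = 19·19, 247 = 19·13), every Z-linear combination of 361 and 247 is divisible by 19, so (361, 247) ⊆ (19). Therefore (361, 247) = (19), d = 19.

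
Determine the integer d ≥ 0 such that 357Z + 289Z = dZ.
(357, 289) = (17); d = 17

In the PID Z, (a, b) is generated by gcd(a, b). Compute gcd(357, 289) with the extended Euclidean algorithm, tracking rows (r, s, t) with s·357 + t·289 = r:
  row A: (357, 1, 0)   [1·357 + 0·289 = 357]
  row B: (289, 0, 1)   [0·357 + 1·289 = 289]
  357 = 1·289 + 68   → row C = row A − 1·row B = (68, 1, −1)   [check: 1·357 − 1·289 = 68]
  289 = 4·68 + 17   → row D = row B − 4·row C = (17, −4, 5)   [check: −4·357 + 5·289 = 17]
  68 = 4·17 + 0   → remainder 0, stop. gcd = 17 (last nonzero row D).
So gcd(357, 289) = 17, with Bézout identity −4·357 + 5·289 = 17. Containment (⊇): the Bézout identity exhibits 17 as an element of (357, 289), giving (17) ⊆ (357, 289). Containment (⊆): since 17 | 357 and 17 | 289 (357 = 17·21, 289 = 17·17), every Z-linear combination of 357 and 289 is divisible by 17, so (357, 289) ⊆ (17). Therefore (357, 289) = (17), d = 17.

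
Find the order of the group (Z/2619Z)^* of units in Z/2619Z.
(Z/2619Z)^* consists of the classes a with gcd(a, 2619) = 1, so its order is φ(2619). φ is multiplicative, with φ(p^e) = p^e − p^(e−1). Factorise 2619 = 3^3 · 97. Then
  φ(2619) = (3^3 − 3^2) · (97 − 1) = 18 · 96 = 1728.
Thus |(Z/2619Z)^*| = 1728.

Final answer: |(Z/2619Z)^*| = 1728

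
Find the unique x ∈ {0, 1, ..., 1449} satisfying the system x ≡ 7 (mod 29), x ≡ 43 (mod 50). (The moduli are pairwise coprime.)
The moduli 29, 50 are pairwise coprime, so by the CRT there is a unique solution mod 29·50 = 1450.
Solve by successive substitution. Start with x ≡ 7 (mod 29).
  Combine with x ≡ 43 (mod 50): write x = 7 + 29·t and require 7 + 29·t ≡ 43 (mod 50), i.e. 29·t ≡ 43 − 7 ≡ 36 (mod 50). Since 29^(−1) ≡ 19 (mod 50), t ≡ 19·36 ≡ 34 (mod 50). So x ≡ 7 + 29·34 = 993 (mod 1450).
Unique solution in [0, 1450): x = 993.

Final answer: x ≡ 993 (mod 1450); the representative in [0, 1450) is 993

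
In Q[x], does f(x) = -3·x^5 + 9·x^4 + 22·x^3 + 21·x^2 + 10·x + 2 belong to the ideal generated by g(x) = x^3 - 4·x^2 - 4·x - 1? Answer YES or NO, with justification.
In Q[x] the ideal (g) consists of all multiples of g, so f ∈ (g) iff g | f, i.e. iff the remainder of f on division by g is 0. Divide f by g (g is monic, so eliminate the leading term of the running remainder at each step):
  leading term -3·x^5: subtract (-3·x^2)·g(x) = -3·x^5 + 12·x^4 + 12·x^3 + 3·x^2, leaving -3·x^4 + 10·x^3 + 18·x^2 + 10·x + 2
  leading term -3·x^4: subtract (-3·x)·g(x) = -3·x^4 + 12·x^3 + 12·x^2 + 3·x, leaving -2·x^3 + 6·x^2 + 7·x + 2
  leading term -2·x^3: subtract (-2)·g(x) = -2·x^3 + 8·x^2 + 8·x + 2, leaving -2·x^2 - x
The remainder r(x) = -2·x^2 - x ≠ 0 (and deg r < deg g), so g ∤ f, i.e. f ∉ (g).

Final answer: NO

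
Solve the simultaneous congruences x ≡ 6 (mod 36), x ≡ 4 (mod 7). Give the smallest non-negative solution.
x ≡ 186 (mod 252); the representative in [0, 252) is 186

The moduli 36, 7 are pairwise coprime, so by the CRT there is a unique solution mod 36·7 = 252.
Solve by successive substitution. Start with x ≡ 6 (mod 36).
  Combine with x ≡ 4 (mod 7): write x = 6 + 36·t and require 6 + 36·t ≡ 4 (mod 7), i.e. 36·t ≡ 4 − 6 ≡ 5 (mod 7). Since 36^(−1) ≡ 1 (mod 7) (36 ≡ 1 (mod 7)), t ≡ 1·5 ≡ 5 (mod 7). So x ≡ 6 + 36·5 = 186 (mod 252).
Unique solution in [0, 252): x = 186.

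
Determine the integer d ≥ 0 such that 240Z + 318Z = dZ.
(240, 318) = (6); d = 6

In the PID Z, (a, b) is generated by gcd(a, b). Compute gcd(318, 240) with the extended Euclidean algorithm, tracking rows (r, s, t) with s·318 + t·240 = r:
  row A: (318, 1, 0)   [1·318 + 0·240 = 318]
  row B: (240, 0, 1)   [0·318 + 1·240 = 240]
  318 = 1·240 + 78   → row C = row A − 1·row B = (78, 1, −1)   [check: 1·318 − 1·240 = 78]
  240 = 3·78 + 6   → row D = row B − 3·row C = (6, −3, 4)   [check: −3·318 + 4·240 = 6]
  78 = 13·6 + 0   → remainder 0, stop. gcd = 6 (last nonzero row D).
So gcd(240, 318) = 6, with Bézout identity −3·318 + 4·240 = 6. Containment (⊇): the Bézout identity exhibits 6 as an element of (240, 318), giving (6) ⊆ (240, 318). Containment (⊆): since 6 | 240 and 6 | 318 (240 = 6·40, 318 = 6·53), every Z-linear combination of 240 and 318 is divisible by 6, so (240, 318) ⊆ (6). Therefore (240, 318) = (6), d = 6.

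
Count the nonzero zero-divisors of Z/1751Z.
Z/1751Z has 118 nonzero zero-divisors

In Z/1751Z each nonzero element is either a unit (gcd with 1751 is 1) or a zero-divisor (gcd > 1). The number of units is φ(1751): factorise 1751 = 17 · 103, so φ(1751) = (17 − 1) · (103 − 1) = 16 · 102 = 1632. The nonzero elements number 1751 − 1 = 1750. Hence the nonzero zero-divisors number 1750 − 1632 = 118.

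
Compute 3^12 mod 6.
Use repeated squaring. Binary(12) = 1100. Walk through the bits of the exponent 12 left-to-right: at each bit after the leading one, square the running value, then multiply by 3 if the bit is 1 (always reducing mod 6):
  bit 1 = 1 (leading): start with 3.
  bit 2 = 1: square 3^2 = 9 ≡ 3; bit is 1, so multiply 3·3 = 9 ≡ 3 (mod 6).
  bit 3 = 0: square 3^2 = 9 ≡ 3 (mod 6).
  bit 4 = 0: square 3^2 = 9 ≡ 3 (mod 6).
Final value: 3^12 ≡ 3 (mod 6).

Final answer: 3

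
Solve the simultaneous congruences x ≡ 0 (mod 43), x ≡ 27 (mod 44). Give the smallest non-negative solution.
x ≡ 731 (mod 1892); the representative in [0, 1892) is 731

The moduli 43, 44 are pairwise coprime, so by the CRT there is a unique solution mod 43·44 = 1892.
Solve by successive substitution. Start with x ≡ 0 (mod 43).
  Combine with x ≡ 27 (mod 44): write x = 43·t and require 43·t ≡ 27 (mod 44). Since 43^(−1) ≡ 43 (mod 44), t ≡ 43·27 ≡ 17 (mod 44). So x ≡ 43·17 = 731 (mod 1892).
Unique solution in [0, 1892): x = 731.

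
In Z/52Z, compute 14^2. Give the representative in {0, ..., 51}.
40

Use repeated squaring. Binary(2) = 10. Walk through the bits of the exponent 2 left-to-right: at each bit after the leading one, square the running value, then multiply by 14 if the bit is 1 (always reducing mod 52):
  bit 1 = 1 (leading): start with 14.
  bit 2 = 0: square 14^2 = 196 ≡ 40 (mod 52).
Final value: 14^2 ≡ 40 (mod 52).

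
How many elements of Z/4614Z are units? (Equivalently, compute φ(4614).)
An element a ∈ Z/4614Z is a unit iff gcd(a, 4614) = 1, so the number of units is φ(4614). φ is multiplicative, with φ(p^e) = p^e − p^(e−1). Factorise 4614 = 2 · 3 · 769. Then
  φ(4614) = (2 − 1) · (3 − 1) · (769 − 1) = 1 · 2 · 768 = 1536.

Final answer: Z/4614Z has φ(4614) = 1536 units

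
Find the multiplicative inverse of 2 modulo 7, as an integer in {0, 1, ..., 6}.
Apply the extended Euclidean algorithm to (7, 2), tracking rows (r, s, t) with s·7 + t·2 = r. Each division r_prev = q·r_cur + r_new produces the new row as (previous row) − q·(current row):
  row A: (7, 1, 0)   [1·7 + 0·2 = 7]
  row B: (2, 0, 1)   [0·7 + 1·2 = 2]
  7 = 3·2 + 1   → row C = row A − 3·row B = (1, 1, −3)   [check: 1·7 − 3·2 = 1]
  2 = 2·1 + 0   → remainder 0, stop. gcd = 1 (last nonzero row C).
The gcd is 1, so 2 is invertible mod 7. The last nonzero row gives 1·7 − 3·2 = 1, so t = −3. So 2^(−1) ≡ −3 ≡ 4 (mod 7). Verify: 2 · 4 = 8 ≡ 1 (mod 7). ✓

Final answer: 2^(−1) ≡ 4 (mod 7)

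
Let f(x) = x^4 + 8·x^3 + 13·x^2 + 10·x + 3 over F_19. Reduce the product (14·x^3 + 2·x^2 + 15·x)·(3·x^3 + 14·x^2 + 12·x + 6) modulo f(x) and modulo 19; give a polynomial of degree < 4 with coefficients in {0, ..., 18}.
Multiply as integer polynomials: a · b = 42·x^6 + 202·x^5 + 241·x^4 + 318·x^3 + 192·x^2 + 90·x. Reducing coefficients mod 19: a · b ≡ 4·x^6 + 12·x^5 + 13·x^4 + 14·x^3 + 2·x^2 + 14·x. Now divide by f(x) = x^4 + 8·x^3 + 13·x^2 + 10·x + 3 in F_19[x], eliminating the leading term at each step:
  leading term 4·x^6: subtract (4·x^2)·f(x) = 4·x^6 + 13·x^5 + 14·x^4 + 2·x^3 + 12·x^2, leaving 18·x^5 + 18·x^4 + 12·x^3 + 9·x^2 + 14·x (coefficients mod 19)
  leading term 18·x^5: subtract (18·x)·f(x) = 18·x^5 + 11·x^4 + 6·x^3 + 9·x^2 + 16·x, leaving 7·x^4 + 6·x^3 + 17·x (coefficients mod 19)
  leading term 7·x^4: subtract (7)·f(x) = 7·x^4 + 18·x^3 + 15·x^2 + 13·x + 2, leaving 7·x^3 + 4·x^2 + 4·x + 17 (coefficients mod 19)
The degree is now < 4, so this is the remainder. Hence a · b ≡ 7·x^3 + 4·x^2 + 4·x + 17 in F_19[x]/(f).

Final answer: a · b ≡ 7·x^3 + 4·x^2 + 4·x + 17 (mod f(x))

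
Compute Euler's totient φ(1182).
φ(1182) = 392

φ is multiplicative, with φ(p^e) = p^e − p^(e−1). Factorise 1182 = 2 · 3 · 197. Then
  φ(1182) = (2 − 1) · (3 − 1) · (197 − 1) = 1 · 2 · 196 = 392.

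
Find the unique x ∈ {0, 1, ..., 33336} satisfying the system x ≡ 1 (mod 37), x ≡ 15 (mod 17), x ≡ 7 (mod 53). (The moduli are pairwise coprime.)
x ≡ 5625 (mod 33337); the representative in [0, 33337) is 5625

The moduli 37, 17, 53 are pairwise coprime, so by the CRT there is a unique solution mod 37·17·53 = 33337.
Solve by successive substitution. Start with x ≡ 1 (mod 37).
  Combine with x ≡ 15 (mod 17): write x = 1 + 37·t and require 1 + 37·t ≡ 15 (mod 17), i.e. 37·t ≡ 15 − 1 ≡ 14 (mod 17). Since 37^(−1) ≡ 6 (mod 17) (37 ≡ 3 (mod 17)), t ≡ 6·14 ≡ 16 (mod 17). So x ≡ 1 + 37·16 = 593 (mod 629).
  Combine with x ≡ 7 (mod 53): write x = 593 + 629·t and require 593 + 629·t ≡ 7 (mod 53), i.e. 629·t ≡ 7 − 593 ≡ 50 (mod 53). Since 629^(−1) ≡ 15 (mod 53) (629 ≡ 46 (mod 53)), t ≡ 15·50 ≡ 8 (mod 53). So x ≡ 593 + 629·8 = 5625 (mod 33337).
Unique solution in [0, 33337): x = 5625.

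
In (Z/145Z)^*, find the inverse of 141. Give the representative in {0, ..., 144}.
Apply the extended Euclidean algorithm to (145, 141), tracking rows (r, s, t) with s·145 + t·141 = r. Each division r_prev = q·r_cur + r_new produces the new row as (previous row) − q·(current row):
  row A: (145, 1, 0)   [1·145 + 0·141 = 145]
  row B: (141, 0, 1)   [0·145 + 1·141 = 141]
  145 = 1·141 + 4   → row C = row A − 1·row B = (4, 1, −1)   [check: 1·145 − 1·141 = 4]
  141 = 35·4 + 1   → row D = row B − 35·row C = (1, −35, 36)   [check: −35·145 + 36·141 = 1]
  4 = 4·1 + 0   → remainder 0, stop. gcd = 1 (last nonzero row D).
The gcd is 1, so 141 is invertible mod 145. The last nonzero row gives −35·145 + 36·141 = 1, so t = 36. So 141^(−1) ≡ 36 (mod 145). Verify: 141 · 36 = 5076 ≡ 1 (mod 145). ✓

Final answer: 141^(−1) ≡ 36 (mod 145)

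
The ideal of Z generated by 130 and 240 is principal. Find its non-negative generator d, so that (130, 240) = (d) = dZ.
(130, 240) = (10); d = 10

In the PID Z, (a, b) is generated by gcd(a, b). Compute gcd(240, 130) with the extended Euclidean algorithm, tracking rows (r, s, t) with s·240 + t·130 = r:
  row A: (240, 1, 0)   [1·240 + 0·130 = 240]
  row B: (130, 0, 1)   [0·240 + 1·130 = 130]
  240 = 1·130 + 110   → row C = row A − 1·row B = (110, 1, −1)   [check: 1·240 − 1·130 = 110]
  130 = 1·110 + 20   → row D = row B − 1·row C = (20, −1, 2)   [check: −1·240 + 2·130 = 20]
  110 = 5·20 + 10   → row E = row C − 5·row D = (10, 6, −11)   [check: 6·240 − 11·130 = 10]
  20 = 2·10 + 0   → remainder 0, stop. gcd = 10 (last nonzero row E).
So gcd(130, 240) = 10, with Bézout identity 6·240 − 11·130 = 10. Containment (⊇): the Bézout identity exhibits 10 as an element of (130, 240), giving (10) ⊆ (130, 240). Containment (⊆): since 10 | 130 and 10 | 240 (130 = 10·13, 240 = 10·24), every Z-linear combination of 130 and 240 is divisible by 10, so (130, 240) ⊆ (10). Therefore (130, 240) = (10), d = 10.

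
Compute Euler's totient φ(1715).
φ(1715) = 1176

φ is multiplicative, with φ(p^e) = p^e − p^(e−1). Factorise 1715 = 5 · 7^3. Then
  φ(1715) = (5 − 1) · (7^3 − 7^2) = 4 · 294 = 1176.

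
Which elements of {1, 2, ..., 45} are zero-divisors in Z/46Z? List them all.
nonzero zero-divisors of Z/46Z = {2, 4, 6, 8, 10, 12, 14, 16, 18, 20, 22, 23, 24, 26, 28, 30, 32, 34, 36, 38, 40, 42, 44}

An element a ∈ Z/46Z (with a ≠ 0) is a zero-divisor iff gcd(a, 46) > 1 (because a is a unit precisely when gcd(a, n) = 1, and in Z/nZ every nonzero, non-unit element is a zero-divisor). Scan a = 1, ..., 45 and keep those with gcd(a, 46) > 1:
  gcd(2, 46) = 2, gcd(4, 46) = 2, gcd(6, 46) = 2, gcd(8, 46) = 2, gcd(10, 46) = 2, gcd(12, 46) = 2, gcd(14, 46) = 2, gcd(16, 46) = 2, gcd(18, 46) = 2, gcd(20, 46) = 2, gcd(22, 46) = 2, gcd(23, 46) = 23, gcd(24, 46) = 2, gcd(26, 46) = 2, gcd(28, 46) = 2, gcd(30, 46) = 2, gcd(32, 46) = 2, gcd(34, 46) = 2, gcd(36, 46) = 2, gcd(38, 46) = 2, gcd(40, 46) = 2, gcd(42, 46) = 2, gcd(44, 46) = 2.
All other a ∈ {1, ..., 45} have gcd(a, 46) = 1 and are units. So the nonzero zero-divisors are exactly the 23 values of a appearing in this scan.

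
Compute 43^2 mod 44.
Use repeated squaring. Binary(2) = 10. Walk through the bits of the exponent 2 left-to-right: at each bit after the leading one, square the running value, then multiply by 43 if the bit is 1 (always reducing mod 44):
  bit 1 = 1 (leading): start with 43.
  bit 2 = 0: square 43^2 = 1849 ≡ 1 (mod 44).
Final value: 43^2 ≡ 1 (mod 44).

Final answer: 1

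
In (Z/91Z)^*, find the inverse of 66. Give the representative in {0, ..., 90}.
Apply the extended Euclidean algorithm to (91, 66), tracking rows (r, s, t) with s·91 + t·66 = r. Each division r_prev = q·r_cur + r_new produces the new row as (previous row) − q·(current row):
  row A: (91, 1, 0)   [1·91 + 0·66 = 91]
  row B: (66, 0, 1)   [0·91 + 1·66 = 66]
  91 = 1·66 + 25   → row C = row A − 1·row B = (25, 1, −1)   [check: 1·91 − 1·66 = 25]
  66 = 2·25 + 16   → row D = row B − 2·row C = (16, −2, 3)   [check: −2·91 + 3·66 = 16]
  25 = 1·16 + 9   → row E = row C − 1·row D = (9, 3, −4)   [check: 3·91 − 4·66 = 9]
  16 = 1·9 + 7   → row F = row D − 1·row E = (7, −5, 7)   [check: −5·91 + 7·66 = 7]
  9 = 1·7 + 2   → row G = row E − 1·row F = (2, 8, −11)   [check: 8·91 − 11·66 = 2]
  7 = 3·2 + 1   → row H = row F − 3·row G = (1, −29, 40)   [check: −29·91 + 40·66 = 1]
  2 = 2·1 + 0   → remainder 0, stop. gcd = 1 (last nonzero row H).
The gcd is 1, so 66 is invertible mod 91. The last nonzero row gives −29·91 + 40·66 = 1, so t = 40. So 66^(−1) ≡ 40 (mod 91). Verify: 66 · 40 = 2640 ≡ 1 (mod 91). ✓

Final answer: 66^(−1) ≡ 40 (mod 91)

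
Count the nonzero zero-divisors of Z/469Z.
In Z/469Z each nonzero element is either a unit (gcd with 469 is 1) or a zero-divisor (gcd > 1). The number of units is φ(469): factorise 469 = 7 · 67, so φ(469) = (7 − 1) · (67 − 1) = 6 · 66 = 396. The nonzero elements number 469 − 1 = 468. Hence the nonzero zero-divisors number 468 − 396 = 72.

Final answer: Z/469Z has 72 nonzero zero-divisors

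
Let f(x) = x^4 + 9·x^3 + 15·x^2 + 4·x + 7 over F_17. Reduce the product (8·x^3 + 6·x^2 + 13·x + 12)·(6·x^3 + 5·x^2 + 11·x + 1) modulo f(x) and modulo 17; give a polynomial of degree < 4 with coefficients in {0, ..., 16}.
Multiply as integer polynomials: a · b = 48·x^6 + 76·x^5 + 196·x^4 + 211·x^3 + 209·x^2 + 145·x + 12. Reducing coefficients mod 17: a · b ≡ 14·x^6 + 8·x^5 + 9·x^4 + 7·x^3 + 5·x^2 + 9·x + 12. Now divide by f(x) = x^4 + 9·x^3 + 15·x^2 + 4·x + 7 in F_17[x], eliminating the leading term at each step:
  leading term 14·x^6: subtract (14·x^2)·f(x) = 14·x^6 + 7·x^5 + 6·x^4 + 5·x^3 + 13·x^2, leaving x^5 + 3·x^4 + 2·x^3 + 9·x^2 + 9·x + 12 (coefficients mod 17)
  leading term x^5: subtract (x)·f(x) = x^5 + 9·x^4 + 15·x^3 + 4·x^2 + 7·x, leaving 11·x^4 + 4·x^3 + 5·x^2 + 2·x + 12 (coefficients mod 17)
  leading term 11·x^4: subtract (11)·f(x) = 11·x^4 + 14·x^3 + 12·x^2 + 10·x + 9, leaving 7·x^3 + 10·x^2 + 9·x + 3 (coefficients mod 17)
The degree is now < 4, so this is the remainder. Hence a · b ≡ 7·x^3 + 10·x^2 + 9·x + 3 in F_17[x]/(f).

Final answer: a · b ≡ 7·x^3 + 10·x^2 + 9·x + 3 (mod f(x))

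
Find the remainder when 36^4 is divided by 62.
Use repeated squaring. Binary(4) = 100. Walk through the bits of the exponent 4 left-to-right: at each bit after the leading one, square the running value, then multiply by 36 if the bit is 1 (always reducing mod 62):
  bit 1 = 1 (leading): start with 36.
  bit 2 = 0: square 36^2 = 1296 ≡ 56 (mod 62).
  bit 3 = 0: square 56^2 = 3136 ≡ 36 (mod 62).
Final value: 36^4 ≡ 36 (mod 62).

Final answer: 36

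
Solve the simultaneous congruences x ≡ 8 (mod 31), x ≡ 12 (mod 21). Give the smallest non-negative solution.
x ≡ 411 (mod 651); the representative in [0, 651) is 411

The moduli 31, 21 are pairwise coprime, so by the CRT there is a unique solution mod 31·21 = 651.
Solve by successive substitution. Start with x ≡ 8 (mod 31).
  Combine with x ≡ 12 (mod 21): write x = 8 + 31·t and require 8 + 31·t ≡ 12 (mod 21), i.e. 31·t ≡ 12 − 8 ≡ 4 (mod 21). Since 31^(−1) ≡ 19 (mod 21) (31 ≡ 10 (mod 21)), t ≡ 19·4 ≡ 13 (mod 21). So x ≡ 8 + 31·13 = 411 (mod 651).
Unique solution in [0, 651): x = 411.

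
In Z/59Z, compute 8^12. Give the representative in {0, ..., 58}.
Use repeated squaring. Binary(12) = 1100. Walk through the bits of the exponent 12 left-to-right: at each bit after the leading one, square the running value, then multiply by 8 if the bit is 1 (always reducing mod 59):
  bit 1 = 1 (leading): start with 8.
  bit 2 = 1: square 8^2 = 64 ≡ 5; bit is 1, so multiply 5·8 = 40 (mod 59).
  bit 3 = 0: square 40^2 = 1600 ≡ 7 (mod 59).
  bit 4 = 0: square 7^2 = 49 (mod 59).
Final value: 8^12 ≡ 49 (mod 59).

Final answer: 49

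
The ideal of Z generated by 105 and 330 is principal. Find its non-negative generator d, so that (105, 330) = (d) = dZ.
In the PID Z, (a, b) is generated by gcd(a, b). Compute gcd(330, 105) with the extended Euclidean algorithm, tracking rows (r, s, t) with s·330 + t·105 = r:
  row A: (330, 1, 0)   [1·330 + 0·105 = 330]
  row B: (105, 0, 1)   [0·330 + 1·105 = 105]
  330 = 3·105 + 15   → row C = row A − 3·row B = (15, 1, −3)   [check: 1·330 − 3·105 = 15]
  105 = 7·15 + 0   → remainder 0, stop. gcd = 15 (last nonzero row C).
So gcd(105, 330) = 15, with Bézout identity 1·330 − 3·105 = 15. Containment (⊇): the Bézout identity exhibits 15 as an element of (105, 330), giving (15) ⊆ (105, 330). Containment (⊆): since 15 | 105 and 15 | 330 (105 = 15·7, 330 = 15·22), every Z-linear combination of 105 and 330 is divisible by 15, so (105, 330) ⊆ (15). Therefore (105, 330) = (15), d = 15.

Final answer: (105, 330) = (15); d = 15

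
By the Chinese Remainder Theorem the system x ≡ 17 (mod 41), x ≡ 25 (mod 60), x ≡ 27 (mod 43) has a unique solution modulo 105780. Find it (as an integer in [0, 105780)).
x ≡ 89725 (mod 105780); the representative in [0, 105780) is 89725

The moduli 41, 60, 43 are pairwise coprime, so by the CRT there is a unique solution mod 41·60·43 = 105780.
Solve by successive substitution. Start with x ≡ 17 (mod 41).
  Combine with x ≡ 25 (mod 60): write x = 17 + 41·t and require 17 + 41·t ≡ 25 (mod 60), i.e. 41·t ≡ 25 − 17 ≡ 8 (mod 60). Since 41^(−1) ≡ 41 (mod 60), t ≡ 41·8 ≡ 28 (mod 60). So x ≡ 17 + 41·28 = 1165 (mod 2460).
  Combine with x ≡ 27 (mod 43): write x = 1165 + 2460·t and require 1165 + 2460·t ≡ 27 (mod 43), i.e. 2460·t ≡ 27 − 1165 ≡ 23 (mod 43). Since 2460^(−1) ≡ 24 (mod 43) (2460 ≡ 9 (mod 43)), t ≡ 24·23 ≡ 36 (mod 43). So x ≡ 1165 + 2460·36 = 89725 (mod 105780).
Unique solution in [0, 105780): x = 89725.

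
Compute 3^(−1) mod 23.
3^(−1) ≡ 8 (mod 23)

Apply the extended Euclidean algorithm to (23, 3), tracking rows (r, s, t) with s·23 + t·3 = r. Each division r_prev = q·r_cur + r_new produces the new row as (previous row) − q·(current row):
  row A: (23, 1, 0)   [1·23 + 0·3 = 23]
  row B: (3, 0, 1)   [0·23 + 1·3 = 3]
  23 = 7·3 + 2   → row C = row A − 7·row B = (2, 1, −7)   [check: 1·23 − 7·3 = 2]
  3 = 1·2 + 1   → row D = row B − 1·row C = (1, −1, 8)   [check: −1·23 + 8·3 = 1]
  2 = 2·1 + 0   → remainder 0, stop. gcd = 1 (last nonzero row D).
The gcd is 1, so 3 is invertible mod 23. The last nonzero row gives −1·23 + 8·3 = 1, so t = 8. So 3^(−1) ≡ 8 (mod 23). Verify: 3 · 8 = 24 ≡ 1 (mod 23). ✓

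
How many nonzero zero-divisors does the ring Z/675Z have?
In Z/675Z each nonzero element is either a unit (gcd with 675 is 1) or a zero-divisor (gcd > 1). The number of units is φ(675): factorise 675 = 3^3 · 5^2, so φ(675) = (3^3 − 3^2) · (5^2 − 5^1) = 18 · 20 = 360. The nonzero elements number 675 − 1 = 674. Hence the nonzero zero-divisors number 674 − 360 = 314.

Final answer: Z/675Z has 314 nonzero zero-divisors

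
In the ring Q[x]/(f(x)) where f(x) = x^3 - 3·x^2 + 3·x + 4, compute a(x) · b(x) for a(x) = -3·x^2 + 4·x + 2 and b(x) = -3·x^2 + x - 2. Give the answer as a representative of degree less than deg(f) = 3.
a · b ≡ 13·x^2 - 78·x - 52 (mod f(x))

First multiply in Q[x] without reducing: a · b = 9·x^4 - 15·x^3 + 4·x^2 - 6·x - 4. Now divide by f(x) = x^3 - 3·x^2 + 3·x + 4, eliminating the leading term at each step:
  leading term 9·x^4: subtract (9·x)·f(x) = 9·x^4 - 27·x^3 + 27·x^2 + 36·x, leaving 12·x^3 - 23·x^2 - 42·x - 4
  leading term 12·x^3: subtract (12)·f(x) = 12·x^3 - 36·x^2 + 36·x + 48, leaving 13·x^2 - 78·x - 52
The degree is now < 3, so this is the remainder. Hence a · b ≡ 13·x^2 - 78·x - 52 in Q[x]/(f).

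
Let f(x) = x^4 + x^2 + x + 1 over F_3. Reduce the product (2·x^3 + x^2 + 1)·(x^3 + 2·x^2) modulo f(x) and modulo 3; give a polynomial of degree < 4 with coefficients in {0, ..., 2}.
Multiply as integer polynomials: a · b = 2·x^6 + 5·x^5 + 2·x^4 + x^3 + 2·x^2. Reducing coefficients mod 3: a · b ≡ 2·x^6 + 2·x^5 + 2·x^4 + x^3 + 2·x^2. Now divide by f(x) = x^4 + x^2 + x + 1 in F_3[x], eliminating the leading term at each step:
  leading term 2·x^6: subtract (2·x^2)·f(x) = 2·x^6 + 2·x^4 + 2·x^3 + 2·x^2, leaving 2·x^5 + 2·x^3 (coefficients mod 3)
  leading term 2·x^5: subtract (2·x)·f(x) = 2·x^5 + 2·x^3 + 2·x^2 + 2·x, leaving x^2 + x (coefficients mod 3)
The degree is now < 4, so this is the remainder. Hence a · b ≡ x^2 + x in F_3[x]/(f).

Final answer: a · b ≡ x^2 + x (mod f(x))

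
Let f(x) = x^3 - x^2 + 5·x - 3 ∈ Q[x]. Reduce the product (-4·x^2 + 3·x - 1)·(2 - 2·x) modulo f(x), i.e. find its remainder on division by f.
First multiply in Q[x] without reducing: a · b = 8·x^3 - 14·x^2 + 8·x - 2. Now divide by f(x) = x^3 - x^2 + 5·x - 3, eliminating the leading term at each step:
  leading term 8·x^3: subtract (8)·f(x) = 8·x^3 - 8·x^2 + 40·x - 24, leaving -6·x^2 - 32·x + 22
The degree is now < 3, so this is the remainder. Hence a · b ≡ -6·x^2 - 32·x + 22 in Q[x]/(f).

Final answer: a · b ≡ -6·x^2 - 32·x + 22 (mod f(x))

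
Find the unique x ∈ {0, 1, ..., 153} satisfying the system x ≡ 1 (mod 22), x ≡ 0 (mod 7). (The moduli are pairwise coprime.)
x ≡ 133 (mod 154); the representative in [0, 154) is 133

The moduli 22, 7 are pairwise coprime, so by the CRT there is a unique solution mod 22·7 = 154.
Solve by successive substitution. Start with x ≡ 1 (mod 22).
  Combine with x ≡ 0 (mod 7): write x = 1 + 22·t and require 1 + 22·t ≡ 0 (mod 7), i.e. 22·t ≡ 0 − 1 ≡ 6 (mod 7). Since 22^(−1) ≡ 1 (mod 7) (22 ≡ 1 (mod 7)), t ≡ 1·6 ≡ 6 (mod 7). So x ≡ 1 + 22·6 = 133 (mod 154).
Unique solution in [0, 154): x = 133.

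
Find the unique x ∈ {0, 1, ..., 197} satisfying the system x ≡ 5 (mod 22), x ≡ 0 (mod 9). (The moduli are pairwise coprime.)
x ≡ 27 (mod 198); the representative in [0, 198) is 27

The moduli 22, 9 are pairwise coprime, so by the CRT there is a unique solution mod 22·9 = 198.
Solve by successive substitution. Start with x ≡ 5 (mod 22).
  Combine with x ≡ 0 (mod 9): write x = 5 + 22·t and require 5 + 22·t ≡ 0 (mod 9), i.e. 22·t ≡ 0 − 5 ≡ 4 (mod 9). Since 22^(−1) ≡ 7 (mod 9) (22 ≡ 4 (mod 9)), t ≡ 7·4 ≡ 1 (mod 9). So x ≡ 5 + 22·1 = 27 (mod 198).
Unique solution in [0, 198): x = 27.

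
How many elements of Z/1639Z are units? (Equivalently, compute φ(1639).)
Z/1639Z has φ(1639) = 1480 units

An element a ∈ Z/1639Z is a unit iff gcd(a, 1639) = 1, so the number of units is φ(1639). φ is multiplicative, with φ(p^e) = p^e − p^(e−1). Factorise 1639 = 11 · 149. Then
  φ(1639) = (11 − 1) · (149 − 1) = 10 · 148 = 1480.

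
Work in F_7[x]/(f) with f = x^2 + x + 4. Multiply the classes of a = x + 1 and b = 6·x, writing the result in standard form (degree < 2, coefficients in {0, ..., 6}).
a · b ≡ 4 (mod f(x))

Multiply as integer polynomials: a · b = 6·x^2 + 6·x. Reducing coefficients mod 7: a · b ≡ 6·x^2 + 6·x. Now divide by f(x) = x^2 + x + 4 in F_7[x], eliminating the leading term at each step:
  leading term 6·x^2: subtract (6)·f(x) = 6·x^2 + 6·x + 3, leaving 4 (coefficients mod 7)
The degree is now < 2, so this is the remainder. Hence a · b ≡ 4 in F_7[x]/(f).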